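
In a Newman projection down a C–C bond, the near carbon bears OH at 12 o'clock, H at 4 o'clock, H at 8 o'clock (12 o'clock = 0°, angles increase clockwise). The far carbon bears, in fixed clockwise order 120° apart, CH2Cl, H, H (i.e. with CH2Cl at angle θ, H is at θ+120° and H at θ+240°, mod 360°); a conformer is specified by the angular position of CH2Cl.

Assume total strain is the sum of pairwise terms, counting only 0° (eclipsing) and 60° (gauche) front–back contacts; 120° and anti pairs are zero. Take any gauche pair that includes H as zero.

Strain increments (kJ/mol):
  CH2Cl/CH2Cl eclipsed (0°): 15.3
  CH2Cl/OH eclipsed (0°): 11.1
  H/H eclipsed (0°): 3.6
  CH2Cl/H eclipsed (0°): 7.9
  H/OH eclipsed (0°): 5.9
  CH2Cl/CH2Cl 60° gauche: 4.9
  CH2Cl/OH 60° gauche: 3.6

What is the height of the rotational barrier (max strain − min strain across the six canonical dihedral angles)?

18.3 kJ/mol

CH2Cl at 0° (eclipsed): OH(0°)/CH2Cl(0°) eclipsed 11.1; H(120°)/H(120°) eclipsed 3.6; H(240°)/H(240°) eclipsed 3.6 → 18.3 kJ/mol.
CH2Cl at 60° (staggered): OH(0°)/CH2Cl(60°) gauche 3.6 → 3.6 kJ/mol.
CH2Cl at 120° (eclipsed): OH(0°)/H(0°) eclipsed 5.9; H(120°)/CH2Cl(120°) eclipsed 7.9; H(240°)/H(240°) eclipsed 3.6 → 17.4 kJ/mol.
CH2Cl at 180° (staggered): no non-H gauche contacts → 0.0 kJ/mol.
CH2Cl at 240° (eclipsed): OH(0°)/H(0°) eclipsed 5.9; H(120°)/H(120°) eclipsed 3.6; H(240°)/CH2Cl(240°) eclipsed 7.9 → 17.4 kJ/mol.
CH2Cl at 300° (staggered): OH(0°)/CH2Cl(300°) gauche 3.6 → 3.6 kJ/mol.
Max at 0° (18.3 kJ/mol), min at 180° (0.0 kJ/mol); barrier = 18.3 kJ/mol.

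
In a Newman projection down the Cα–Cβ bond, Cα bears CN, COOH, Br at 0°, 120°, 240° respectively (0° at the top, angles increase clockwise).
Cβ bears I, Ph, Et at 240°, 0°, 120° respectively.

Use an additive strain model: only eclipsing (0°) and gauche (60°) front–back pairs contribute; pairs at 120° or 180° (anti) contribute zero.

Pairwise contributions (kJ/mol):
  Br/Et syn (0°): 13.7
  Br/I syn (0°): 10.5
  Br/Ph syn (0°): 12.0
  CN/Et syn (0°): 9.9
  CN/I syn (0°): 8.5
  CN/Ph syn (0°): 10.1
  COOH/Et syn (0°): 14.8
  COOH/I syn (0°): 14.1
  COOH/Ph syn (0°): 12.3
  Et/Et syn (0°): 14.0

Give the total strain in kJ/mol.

35.4 kJ/mol

This conformer is eclipsed. CN at 0° is eclipsed with Ph at 0° (10.1); COOH at 120° is eclipsed with Et at 120° (14.8); Br at 240° is eclipsed with I at 240° (10.5). Total 35.4 kJ/mol.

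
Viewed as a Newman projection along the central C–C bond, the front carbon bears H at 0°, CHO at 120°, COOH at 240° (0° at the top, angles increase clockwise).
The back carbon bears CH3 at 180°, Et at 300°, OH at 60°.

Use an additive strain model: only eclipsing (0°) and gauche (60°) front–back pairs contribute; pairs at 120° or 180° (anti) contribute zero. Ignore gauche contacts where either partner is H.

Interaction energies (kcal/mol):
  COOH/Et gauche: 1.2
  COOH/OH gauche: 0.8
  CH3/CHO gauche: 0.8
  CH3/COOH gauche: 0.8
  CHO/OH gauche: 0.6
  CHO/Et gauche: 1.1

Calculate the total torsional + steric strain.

This conformer is staggered. CHO at 120° is gauche with CH3 at 180° (0.8); CHO at 120° is gauche with OH at 60° (0.6); COOH at 240° is gauche with CH3 at 180° (0.8); COOH at 240° is gauche with Et at 300° (1.2). Total 3.4 kcal/mol.

3.4 kcal/mol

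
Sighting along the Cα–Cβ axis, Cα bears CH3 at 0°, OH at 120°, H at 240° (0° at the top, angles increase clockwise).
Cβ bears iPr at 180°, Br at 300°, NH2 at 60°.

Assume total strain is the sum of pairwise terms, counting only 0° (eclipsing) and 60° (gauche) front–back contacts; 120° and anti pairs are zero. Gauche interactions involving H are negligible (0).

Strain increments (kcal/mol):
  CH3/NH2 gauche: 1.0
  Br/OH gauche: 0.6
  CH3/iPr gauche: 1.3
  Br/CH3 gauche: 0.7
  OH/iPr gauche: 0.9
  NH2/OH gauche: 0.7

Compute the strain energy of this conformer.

This conformer (staggered): CH3–Br gauche, CH3–NH2 gauche, OH–iPr gauche, OH–NH2 gauche; 0.7 + 1.0 + 0.9 + 0.7 = 3.3 kcal/mol.

3.3 kcal/mol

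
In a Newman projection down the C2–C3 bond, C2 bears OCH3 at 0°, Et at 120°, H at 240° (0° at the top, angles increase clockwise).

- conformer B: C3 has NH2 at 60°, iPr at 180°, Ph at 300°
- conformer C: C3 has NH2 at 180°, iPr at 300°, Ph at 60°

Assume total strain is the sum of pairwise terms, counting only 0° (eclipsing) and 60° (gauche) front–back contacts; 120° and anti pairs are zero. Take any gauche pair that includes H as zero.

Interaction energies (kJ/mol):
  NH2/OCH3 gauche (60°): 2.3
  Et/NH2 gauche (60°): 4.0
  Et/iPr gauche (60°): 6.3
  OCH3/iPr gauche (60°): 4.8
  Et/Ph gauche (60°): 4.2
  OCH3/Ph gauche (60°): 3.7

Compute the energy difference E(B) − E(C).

B (staggered): OCH3–NH2 gauche, OCH3–Ph gauche, Et–NH2 gauche, Et–iPr gauche; 2.3 + 3.7 + 4.0 + 6.3 = 16.3 kJ/mol.
C (staggered): OCH3–iPr gauche, OCH3–Ph gauche, Et–NH2 gauche, Et–Ph gauche; 4.8 + 3.7 + 4.0 + 4.2 = 16.7 kJ/mol.
E(B) − E(C) = 16.3 − 16.7 = -0.4 kJ/mol.

-0.4 kJ/mol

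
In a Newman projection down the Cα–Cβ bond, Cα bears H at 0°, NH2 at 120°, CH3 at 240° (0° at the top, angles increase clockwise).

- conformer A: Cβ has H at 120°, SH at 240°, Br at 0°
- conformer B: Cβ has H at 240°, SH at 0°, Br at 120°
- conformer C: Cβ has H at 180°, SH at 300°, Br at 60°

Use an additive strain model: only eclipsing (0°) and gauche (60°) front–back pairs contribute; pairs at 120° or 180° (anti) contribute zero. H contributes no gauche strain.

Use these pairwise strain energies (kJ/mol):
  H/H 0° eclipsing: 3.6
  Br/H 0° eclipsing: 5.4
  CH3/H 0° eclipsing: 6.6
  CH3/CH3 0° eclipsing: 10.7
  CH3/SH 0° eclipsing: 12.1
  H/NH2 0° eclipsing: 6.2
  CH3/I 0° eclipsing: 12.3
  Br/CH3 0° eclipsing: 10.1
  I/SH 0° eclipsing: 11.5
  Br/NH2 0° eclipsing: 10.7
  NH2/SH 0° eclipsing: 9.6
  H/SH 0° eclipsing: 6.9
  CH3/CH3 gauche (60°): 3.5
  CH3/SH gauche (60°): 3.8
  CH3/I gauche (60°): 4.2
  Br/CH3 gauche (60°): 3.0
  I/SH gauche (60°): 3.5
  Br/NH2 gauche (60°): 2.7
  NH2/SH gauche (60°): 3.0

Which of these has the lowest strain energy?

C

A (eclipsed): H(0°)/Br(0°) eclipsed 5.4; NH2(120°)/H(120°) eclipsed 6.2; CH3(240°)/SH(240°) eclipsed 12.1 → 23.7 kJ/mol.
B (eclipsed): H(0°)/SH(0°) eclipsed 6.9; NH2(120°)/Br(120°) eclipsed 10.7; CH3(240°)/H(240°) eclipsed 6.6 → 24.2 kJ/mol.
C (staggered): NH2(120°)/Br(60°) gauche 2.7; CH3(240°)/SH(300°) gauche 3.8 → 6.5 kJ/mol.
C has the lowest total (6.5 kJ/mol).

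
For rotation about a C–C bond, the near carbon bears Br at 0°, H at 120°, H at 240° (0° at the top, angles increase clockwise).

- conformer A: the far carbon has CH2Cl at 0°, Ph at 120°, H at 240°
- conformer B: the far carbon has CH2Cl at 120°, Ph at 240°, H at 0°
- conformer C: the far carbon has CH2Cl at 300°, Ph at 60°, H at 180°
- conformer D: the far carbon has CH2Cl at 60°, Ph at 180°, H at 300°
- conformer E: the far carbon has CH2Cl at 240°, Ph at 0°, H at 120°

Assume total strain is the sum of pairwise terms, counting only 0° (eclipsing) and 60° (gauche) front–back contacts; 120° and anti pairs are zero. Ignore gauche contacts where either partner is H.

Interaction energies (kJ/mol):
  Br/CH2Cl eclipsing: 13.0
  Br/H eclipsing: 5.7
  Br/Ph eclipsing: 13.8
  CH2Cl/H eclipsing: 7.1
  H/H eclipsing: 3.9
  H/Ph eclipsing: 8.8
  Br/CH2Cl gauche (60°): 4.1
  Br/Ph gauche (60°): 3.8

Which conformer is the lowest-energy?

A (eclipsed): Br(0°)/CH2Cl(0°) eclipsed 13.0; H(120°)/Ph(120°) eclipsed 8.8; H(240°)/H(240°) eclipsed 3.9 → 25.7 kJ/mol.
B (eclipsed): Br(0°)/H(0°) eclipsed 5.7; H(120°)/CH2Cl(120°) eclipsed 7.1; H(240°)/Ph(240°) eclipsed 8.8 → 21.6 kJ/mol.
C (staggered): Br(0°)/CH2Cl(300°) gauche 4.1; Br(0°)/Ph(60°) gauche 3.8 → 7.9 kJ/mol.
D (staggered): Br(0°)/CH2Cl(60°) gauche 4.1 → 4.1 kJ/mol.
E (eclipsed): Br(0°)/Ph(0°) eclipsed 13.8; H(120°)/H(120°) eclipsed 3.9; H(240°)/CH2Cl(240°) eclipsed 7.1 → 24.8 kJ/mol.
D has the lowest total (4.1 kJ/mol).

D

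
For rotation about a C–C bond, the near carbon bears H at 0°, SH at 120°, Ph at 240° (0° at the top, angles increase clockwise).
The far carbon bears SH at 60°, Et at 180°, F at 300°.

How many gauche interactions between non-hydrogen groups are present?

4

Non-H gauche pairs: SH(120°)/SH(60°); SH(120°)/Et(180°); Ph(240°)/Et(180°); Ph(240°)/F(300°) — 4 interactions.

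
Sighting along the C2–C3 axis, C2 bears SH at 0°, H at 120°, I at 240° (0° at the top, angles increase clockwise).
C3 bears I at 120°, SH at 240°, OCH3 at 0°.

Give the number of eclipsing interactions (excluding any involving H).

2

Non-H eclipsing pairs: SH(0°)/OCH3(0°); I(240°)/SH(240°) — 2 interactions.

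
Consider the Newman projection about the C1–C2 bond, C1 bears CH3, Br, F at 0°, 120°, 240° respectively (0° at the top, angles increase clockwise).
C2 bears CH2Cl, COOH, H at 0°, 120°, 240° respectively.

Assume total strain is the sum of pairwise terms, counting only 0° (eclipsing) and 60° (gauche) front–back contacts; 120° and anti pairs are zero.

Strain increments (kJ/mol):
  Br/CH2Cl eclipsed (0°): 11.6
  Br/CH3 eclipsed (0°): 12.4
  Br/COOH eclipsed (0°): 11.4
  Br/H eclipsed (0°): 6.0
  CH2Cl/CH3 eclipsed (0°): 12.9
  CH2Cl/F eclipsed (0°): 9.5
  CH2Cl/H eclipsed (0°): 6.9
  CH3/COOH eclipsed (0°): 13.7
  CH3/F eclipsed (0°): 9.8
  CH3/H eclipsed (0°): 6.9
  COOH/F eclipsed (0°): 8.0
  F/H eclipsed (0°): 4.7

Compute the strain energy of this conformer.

This conformer is eclipsed. CH3 at 0° is eclipsed with CH2Cl at 0° (12.9); Br at 120° is eclipsed with COOH at 120° (11.4); F at 240° is eclipsed with H at 240° (4.7). Total 29.0 kJ/mol.

29.0 kJ/mol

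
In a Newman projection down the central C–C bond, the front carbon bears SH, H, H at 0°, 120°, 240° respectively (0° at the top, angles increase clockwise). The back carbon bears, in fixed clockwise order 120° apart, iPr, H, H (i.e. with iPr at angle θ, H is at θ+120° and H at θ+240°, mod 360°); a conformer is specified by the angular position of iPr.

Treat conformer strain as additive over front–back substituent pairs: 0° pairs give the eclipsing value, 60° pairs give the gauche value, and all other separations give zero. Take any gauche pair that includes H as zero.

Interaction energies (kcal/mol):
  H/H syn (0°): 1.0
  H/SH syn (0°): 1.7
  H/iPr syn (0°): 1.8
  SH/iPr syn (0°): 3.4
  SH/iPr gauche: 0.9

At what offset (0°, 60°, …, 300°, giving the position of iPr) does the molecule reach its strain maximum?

0°

iPr at 0° (eclipsed): SH–iPr eclipsed, H–H eclipsed, H–H eclipsed; 3.4 + 1.0 + 1.0 = 5.4 kcal/mol.
iPr at 60° (staggered): SH–iPr gauche; 0.9 = 0.9 kcal/mol.
iPr at 120° (eclipsed): SH–H eclipsed, H–iPr eclipsed, H–H eclipsed; 1.7 + 1.8 + 1.0 = 4.5 kcal/mol.
iPr at 180° (staggered): no non-H gauche contacts → 0.0 kcal/mol.
iPr at 240° (eclipsed): SH–H eclipsed, H–H eclipsed, H–iPr eclipsed; 1.7 + 1.0 + 1.8 = 4.5 kcal/mol.
iPr at 300° (staggered): SH–iPr gauche; 0.9 = 0.9 kcal/mol.
The maximum (5.4 kcal/mol) occurs with iPr at 0°.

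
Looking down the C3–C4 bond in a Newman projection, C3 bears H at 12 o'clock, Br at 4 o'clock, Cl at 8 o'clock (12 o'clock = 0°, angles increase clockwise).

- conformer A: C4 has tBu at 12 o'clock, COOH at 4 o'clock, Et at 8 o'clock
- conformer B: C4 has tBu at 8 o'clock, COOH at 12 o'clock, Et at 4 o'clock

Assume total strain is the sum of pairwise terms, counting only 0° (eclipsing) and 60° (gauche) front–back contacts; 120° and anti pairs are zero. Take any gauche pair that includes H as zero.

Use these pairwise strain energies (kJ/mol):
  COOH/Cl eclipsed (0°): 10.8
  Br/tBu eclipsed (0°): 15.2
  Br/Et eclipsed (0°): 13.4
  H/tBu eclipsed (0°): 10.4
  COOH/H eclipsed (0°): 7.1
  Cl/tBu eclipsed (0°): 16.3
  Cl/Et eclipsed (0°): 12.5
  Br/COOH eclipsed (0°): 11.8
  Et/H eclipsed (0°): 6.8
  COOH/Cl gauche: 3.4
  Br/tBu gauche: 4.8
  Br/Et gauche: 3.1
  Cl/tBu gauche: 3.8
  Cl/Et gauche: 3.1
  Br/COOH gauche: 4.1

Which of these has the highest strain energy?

B

A (eclipsed): H–tBu eclipsed, Br–COOH eclipsed, Cl–Et eclipsed; 10.4 + 11.8 + 12.5 = 34.7 kJ/mol.
B (eclipsed): H–COOH eclipsed, Br–Et eclipsed, Cl–tBu eclipsed; 7.1 + 13.4 + 16.3 = 36.8 kJ/mol.
B has the highest total (36.8 kJ/mol).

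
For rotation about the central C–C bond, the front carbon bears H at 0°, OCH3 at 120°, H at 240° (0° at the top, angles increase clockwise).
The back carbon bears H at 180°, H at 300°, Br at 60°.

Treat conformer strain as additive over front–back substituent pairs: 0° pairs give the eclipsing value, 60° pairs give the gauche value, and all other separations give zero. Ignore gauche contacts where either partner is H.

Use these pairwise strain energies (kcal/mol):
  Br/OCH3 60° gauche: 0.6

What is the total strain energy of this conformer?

0.6 kcal/mol

This conformer (staggered): OCH3(120°)/Br(60°) gauche 0.6 → 0.6 kcal/mol.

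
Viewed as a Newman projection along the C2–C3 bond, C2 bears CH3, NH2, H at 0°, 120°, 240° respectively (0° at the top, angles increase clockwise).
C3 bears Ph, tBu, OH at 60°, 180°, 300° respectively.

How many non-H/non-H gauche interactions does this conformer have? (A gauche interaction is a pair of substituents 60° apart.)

4

Non-H gauche pairs: CH3(0°)/Ph(60°); CH3(0°)/OH(300°); NH2(120°)/Ph(60°); NH2(120°)/tBu(180°) — 4 interactions.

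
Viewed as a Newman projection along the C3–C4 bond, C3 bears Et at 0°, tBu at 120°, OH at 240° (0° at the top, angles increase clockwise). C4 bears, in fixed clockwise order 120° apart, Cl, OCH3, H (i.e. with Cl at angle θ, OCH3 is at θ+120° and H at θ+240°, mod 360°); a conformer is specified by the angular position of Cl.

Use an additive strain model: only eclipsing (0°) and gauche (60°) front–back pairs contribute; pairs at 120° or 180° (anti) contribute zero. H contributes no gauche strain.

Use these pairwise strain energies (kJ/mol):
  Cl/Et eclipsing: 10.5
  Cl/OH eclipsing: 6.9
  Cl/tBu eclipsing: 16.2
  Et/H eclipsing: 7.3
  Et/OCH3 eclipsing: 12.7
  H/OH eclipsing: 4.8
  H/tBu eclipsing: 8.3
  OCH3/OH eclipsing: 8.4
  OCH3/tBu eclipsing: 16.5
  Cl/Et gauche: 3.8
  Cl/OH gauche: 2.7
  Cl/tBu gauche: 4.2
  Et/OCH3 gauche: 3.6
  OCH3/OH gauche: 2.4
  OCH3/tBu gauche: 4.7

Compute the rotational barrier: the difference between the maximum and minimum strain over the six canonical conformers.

19.0 kJ/mol

Cl at 0° (eclipsed): Et–Cl eclipsed, tBu–OCH3 eclipsed, OH–H eclipsed; 10.5 + 16.5 + 4.8 = 31.8 kJ/mol.
Cl at 60° (staggered): Et–Cl gauche, tBu–Cl gauche, tBu–OCH3 gauche, OH–OCH3 gauche; 3.8 + 4.2 + 4.7 + 2.4 = 15.1 kJ/mol.
Cl at 120° (eclipsed): Et–H eclipsed, tBu–Cl eclipsed, OH–OCH3 eclipsed; 7.3 + 16.2 + 8.4 = 31.9 kJ/mol.
Cl at 180° (staggered): Et–OCH3 gauche, tBu–Cl gauche, OH–Cl gauche, OH–OCH3 gauche; 3.6 + 4.2 + 2.7 + 2.4 = 12.9 kJ/mol.
Cl at 240° (eclipsed): Et–OCH3 eclipsed, tBu–H eclipsed, OH–Cl eclipsed; 12.7 + 8.3 + 6.9 = 27.9 kJ/mol.
Cl at 300° (staggered): Et–Cl gauche, Et–OCH3 gauche, tBu–OCH3 gauche, OH–Cl gauche; 3.8 + 3.6 + 4.7 + 2.7 = 14.8 kJ/mol.
Max at 120° (31.9 kJ/mol), min at 180° (12.9 kJ/mol); barrier = 19.0 kJ/mol.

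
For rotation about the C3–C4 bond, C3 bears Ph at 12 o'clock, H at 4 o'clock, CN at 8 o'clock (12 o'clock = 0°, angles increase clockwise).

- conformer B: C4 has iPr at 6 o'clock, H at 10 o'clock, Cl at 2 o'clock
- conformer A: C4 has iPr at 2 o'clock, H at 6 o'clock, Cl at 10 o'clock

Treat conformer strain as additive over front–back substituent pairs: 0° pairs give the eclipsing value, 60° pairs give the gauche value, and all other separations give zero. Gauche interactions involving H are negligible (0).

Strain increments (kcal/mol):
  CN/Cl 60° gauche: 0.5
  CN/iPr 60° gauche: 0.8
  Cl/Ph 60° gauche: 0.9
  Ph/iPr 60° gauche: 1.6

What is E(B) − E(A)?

B (staggered): Ph(0°)/Cl(60°) gauche 0.9; CN(240°)/iPr(180°) gauche 0.8 → 1.7 kcal/mol.
A (staggered): Ph(0°)/iPr(60°) gauche 1.6; Ph(0°)/Cl(300°) gauche 0.9; CN(240°)/Cl(300°) gauche 0.5 → 3.0 kcal/mol.
E(B) − E(A) = 1.7 − 3.0 = -1.3 kcal/mol.

-1.3 kcal/mol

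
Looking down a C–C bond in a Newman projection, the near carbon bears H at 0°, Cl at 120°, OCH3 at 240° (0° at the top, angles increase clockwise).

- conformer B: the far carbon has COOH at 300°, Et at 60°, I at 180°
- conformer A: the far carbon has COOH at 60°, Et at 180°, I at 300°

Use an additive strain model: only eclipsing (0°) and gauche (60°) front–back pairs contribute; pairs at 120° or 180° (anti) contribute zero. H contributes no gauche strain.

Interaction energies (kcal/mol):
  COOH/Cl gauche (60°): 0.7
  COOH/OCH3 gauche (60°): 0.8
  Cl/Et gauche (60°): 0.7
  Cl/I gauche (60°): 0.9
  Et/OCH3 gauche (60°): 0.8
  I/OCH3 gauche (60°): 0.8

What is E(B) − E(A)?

+0.2 kcal/mol

B (staggered): Cl(120°)/Et(60°) gauche 0.7; Cl(120°)/I(180°) gauche 0.9; OCH3(240°)/COOH(300°) gauche 0.8; OCH3(240°)/I(180°) gauche 0.8 → 3.2 kcal/mol.
A (staggered): Cl(120°)/COOH(60°) gauche 0.7; Cl(120°)/Et(180°) gauche 0.7; OCH3(240°)/Et(180°) gauche 0.8; OCH3(240°)/I(300°) gauche 0.8 → 3.0 kcal/mol.
E(B) − E(A) = 3.2 − 3.0 = +0.2 kcal/mol.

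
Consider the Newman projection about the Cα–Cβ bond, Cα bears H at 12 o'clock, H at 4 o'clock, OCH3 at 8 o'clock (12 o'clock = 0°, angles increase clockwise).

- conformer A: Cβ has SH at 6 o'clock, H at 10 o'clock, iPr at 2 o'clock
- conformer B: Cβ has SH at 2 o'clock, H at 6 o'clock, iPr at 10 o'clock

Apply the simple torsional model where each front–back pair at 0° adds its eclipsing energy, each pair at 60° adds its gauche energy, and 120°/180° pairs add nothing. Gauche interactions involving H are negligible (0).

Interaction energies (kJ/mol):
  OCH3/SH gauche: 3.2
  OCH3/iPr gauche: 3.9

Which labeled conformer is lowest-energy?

A

A (staggered): OCH3–SH gauche; 3.2 = 3.2 kJ/mol.
B (staggered): OCH3–iPr gauche; 3.9 = 3.9 kJ/mol.
A has the lowest total (3.2 kJ/mol).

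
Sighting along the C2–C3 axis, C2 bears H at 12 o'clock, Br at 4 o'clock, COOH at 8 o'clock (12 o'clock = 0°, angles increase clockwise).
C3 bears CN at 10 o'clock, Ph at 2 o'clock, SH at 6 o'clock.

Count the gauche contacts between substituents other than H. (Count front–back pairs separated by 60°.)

4

Non-H gauche pairs: Br(120°)/Ph(60°); Br(120°)/SH(180°); COOH(240°)/CN(300°); COOH(240°)/SH(180°) — 4 interactions.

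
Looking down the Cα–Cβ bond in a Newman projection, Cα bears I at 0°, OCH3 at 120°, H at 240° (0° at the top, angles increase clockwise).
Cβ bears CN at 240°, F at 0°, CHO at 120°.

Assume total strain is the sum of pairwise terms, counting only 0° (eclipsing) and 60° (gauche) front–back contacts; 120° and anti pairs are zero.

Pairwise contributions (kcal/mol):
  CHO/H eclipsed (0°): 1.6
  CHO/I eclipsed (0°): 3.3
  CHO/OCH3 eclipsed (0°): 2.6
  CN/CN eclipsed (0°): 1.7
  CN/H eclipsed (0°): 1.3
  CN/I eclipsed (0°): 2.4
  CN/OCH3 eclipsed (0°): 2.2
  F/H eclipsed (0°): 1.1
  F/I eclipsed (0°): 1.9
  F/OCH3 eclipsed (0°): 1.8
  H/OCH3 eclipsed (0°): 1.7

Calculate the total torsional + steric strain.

This conformer (eclipsed): I(0°)/F(0°) eclipsed 1.9; OCH3(120°)/CHO(120°) eclipsed 2.6; H(240°)/CN(240°) eclipsed 1.3 → 5.8 kcal/mol.

5.8 kcal/mol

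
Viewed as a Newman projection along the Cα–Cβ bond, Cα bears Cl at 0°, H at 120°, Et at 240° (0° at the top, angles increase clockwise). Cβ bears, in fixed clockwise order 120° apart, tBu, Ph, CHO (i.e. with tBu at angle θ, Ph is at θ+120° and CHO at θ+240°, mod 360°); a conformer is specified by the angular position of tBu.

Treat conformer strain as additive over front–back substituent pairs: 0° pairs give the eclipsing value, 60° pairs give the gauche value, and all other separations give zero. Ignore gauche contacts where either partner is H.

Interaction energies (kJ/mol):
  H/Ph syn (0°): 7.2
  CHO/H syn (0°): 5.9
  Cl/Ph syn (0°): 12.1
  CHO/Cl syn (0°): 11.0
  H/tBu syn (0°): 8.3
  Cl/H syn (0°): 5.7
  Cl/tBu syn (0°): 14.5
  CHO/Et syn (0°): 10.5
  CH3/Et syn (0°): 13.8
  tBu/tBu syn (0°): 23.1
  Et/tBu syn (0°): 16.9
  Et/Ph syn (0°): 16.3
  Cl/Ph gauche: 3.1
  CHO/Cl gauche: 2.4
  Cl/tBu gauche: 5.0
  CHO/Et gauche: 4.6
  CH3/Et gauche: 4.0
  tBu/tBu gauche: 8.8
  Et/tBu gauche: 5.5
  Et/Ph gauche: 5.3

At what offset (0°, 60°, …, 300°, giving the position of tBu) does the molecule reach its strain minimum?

180°

tBu at 0° (eclipsed): Cl(0°)/tBu(0°) eclipsed 14.5; H(120°)/Ph(120°) eclipsed 7.2; Et(240°)/CHO(240°) eclipsed 10.5 → 32.2 kJ/mol.
tBu at 60° (staggered): Cl(0°)/tBu(60°) gauche 5.0; Cl(0°)/CHO(300°) gauche 2.4; Et(240°)/Ph(180°) gauche 5.3; Et(240°)/CHO(300°) gauche 4.6 → 17.3 kJ/mol.
tBu at 120° (eclipsed): Cl(0°)/CHO(0°) eclipsed 11.0; H(120°)/tBu(120°) eclipsed 8.3; Et(240°)/Ph(240°) eclipsed 16.3 → 35.6 kJ/mol.
tBu at 180° (staggered): Cl(0°)/Ph(300°) gauche 3.1; Cl(0°)/CHO(60°) gauche 2.4; Et(240°)/tBu(180°) gauche 5.5; Et(240°)/Ph(300°) gauche 5.3 → 16.3 kJ/mol.
tBu at 240° (eclipsed): Cl(0°)/Ph(0°) eclipsed 12.1; H(120°)/CHO(120°) eclipsed 5.9; Et(240°)/tBu(240°) eclipsed 16.9 → 34.9 kJ/mol.
tBu at 300° (staggered): Cl(0°)/tBu(300°) gauche 5.0; Cl(0°)/Ph(60°) gauche 3.1; Et(240°)/tBu(300°) gauche 5.5; Et(240°)/CHO(180°) gauche 4.6 → 18.2 kJ/mol.
The minimum (16.3 kJ/mol) occurs with tBu at 180°.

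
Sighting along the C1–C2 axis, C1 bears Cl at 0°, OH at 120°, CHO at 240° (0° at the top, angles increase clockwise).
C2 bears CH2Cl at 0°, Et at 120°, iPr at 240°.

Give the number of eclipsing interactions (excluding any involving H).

Non-H eclipsing pairs: Cl(0°)/CH2Cl(0°); OH(120°)/Et(120°); CHO(240°)/iPr(240°) — 3 interactions.

3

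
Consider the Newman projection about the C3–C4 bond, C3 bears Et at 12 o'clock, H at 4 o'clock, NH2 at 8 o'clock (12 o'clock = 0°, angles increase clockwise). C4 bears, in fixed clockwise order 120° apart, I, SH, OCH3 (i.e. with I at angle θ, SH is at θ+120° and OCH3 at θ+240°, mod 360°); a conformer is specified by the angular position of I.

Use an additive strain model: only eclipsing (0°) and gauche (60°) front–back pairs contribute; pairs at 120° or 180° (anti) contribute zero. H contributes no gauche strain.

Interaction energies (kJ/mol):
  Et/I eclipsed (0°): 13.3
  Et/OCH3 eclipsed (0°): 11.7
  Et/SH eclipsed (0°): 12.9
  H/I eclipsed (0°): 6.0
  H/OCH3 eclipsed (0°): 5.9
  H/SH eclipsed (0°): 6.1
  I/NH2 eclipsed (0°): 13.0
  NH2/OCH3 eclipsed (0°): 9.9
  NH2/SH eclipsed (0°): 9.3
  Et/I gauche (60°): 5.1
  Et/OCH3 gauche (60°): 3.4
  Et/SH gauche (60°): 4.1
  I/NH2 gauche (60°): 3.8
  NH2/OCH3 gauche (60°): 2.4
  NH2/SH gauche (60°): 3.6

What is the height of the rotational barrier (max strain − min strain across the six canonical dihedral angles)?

I at 0° (eclipsed): Et–I eclipsed, H–SH eclipsed, NH2–OCH3 eclipsed; 13.3 + 6.1 + 9.9 = 29.3 kJ/mol.
I at 60° (staggered): Et–I gauche, Et–OCH3 gauche, NH2–SH gauche, NH2–OCH3 gauche; 5.1 + 3.4 + 3.6 + 2.4 = 14.5 kJ/mol.
I at 120° (eclipsed): Et–OCH3 eclipsed, H–I eclipsed, NH2–SH eclipsed; 11.7 + 6.0 + 9.3 = 27.0 kJ/mol.
I at 180° (staggered): Et–SH gauche, Et–OCH3 gauche, NH2–I gauche, NH2–SH gauche; 4.1 + 3.4 + 3.8 + 3.6 = 14.9 kJ/mol.
I at 240° (eclipsed): Et–SH eclipsed, H–OCH3 eclipsed, NH2–I eclipsed; 12.9 + 5.9 + 13.0 = 31.8 kJ/mol.
I at 300° (staggered): Et–I gauche, Et–SH gauche, NH2–I gauche, NH2–OCH3 gauche; 5.1 + 4.1 + 3.8 + 2.4 = 15.4 kJ/mol.
Max at 240° (31.8 kJ/mol), min at 60° (14.5 kJ/mol); barrier = 17.3 kJ/mol.

17.3 kJ/mol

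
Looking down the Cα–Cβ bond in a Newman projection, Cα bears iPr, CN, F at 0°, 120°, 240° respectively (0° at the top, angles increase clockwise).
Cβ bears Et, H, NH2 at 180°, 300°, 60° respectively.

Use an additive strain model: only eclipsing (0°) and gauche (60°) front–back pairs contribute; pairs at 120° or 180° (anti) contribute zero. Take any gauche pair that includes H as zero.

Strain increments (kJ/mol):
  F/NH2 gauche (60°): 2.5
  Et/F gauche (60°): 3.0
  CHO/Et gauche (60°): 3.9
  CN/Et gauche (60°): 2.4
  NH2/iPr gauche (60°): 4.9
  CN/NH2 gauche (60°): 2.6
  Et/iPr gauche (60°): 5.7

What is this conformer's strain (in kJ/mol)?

This conformer (staggered): iPr–NH2 gauche, CN–Et gauche, CN–NH2 gauche, F–Et gauche; 4.9 + 2.4 + 2.6 + 3.0 = 12.9 kJ/mol.

12.9 kJ/mol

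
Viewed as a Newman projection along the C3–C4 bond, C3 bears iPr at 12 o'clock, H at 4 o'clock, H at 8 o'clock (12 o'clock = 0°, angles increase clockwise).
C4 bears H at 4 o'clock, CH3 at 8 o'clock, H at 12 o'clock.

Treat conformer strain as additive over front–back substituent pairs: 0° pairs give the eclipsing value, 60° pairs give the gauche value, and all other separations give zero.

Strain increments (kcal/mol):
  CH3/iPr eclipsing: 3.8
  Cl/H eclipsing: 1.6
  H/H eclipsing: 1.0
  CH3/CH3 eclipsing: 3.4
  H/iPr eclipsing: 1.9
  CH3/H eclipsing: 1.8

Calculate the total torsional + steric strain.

4.7 kcal/mol

This conformer (eclipsed): iPr(0°)/H(0°) eclipsed 1.9; H(120°)/H(120°) eclipsed 1.0; H(240°)/CH3(240°) eclipsed 1.8 → 4.7 kcal/mol.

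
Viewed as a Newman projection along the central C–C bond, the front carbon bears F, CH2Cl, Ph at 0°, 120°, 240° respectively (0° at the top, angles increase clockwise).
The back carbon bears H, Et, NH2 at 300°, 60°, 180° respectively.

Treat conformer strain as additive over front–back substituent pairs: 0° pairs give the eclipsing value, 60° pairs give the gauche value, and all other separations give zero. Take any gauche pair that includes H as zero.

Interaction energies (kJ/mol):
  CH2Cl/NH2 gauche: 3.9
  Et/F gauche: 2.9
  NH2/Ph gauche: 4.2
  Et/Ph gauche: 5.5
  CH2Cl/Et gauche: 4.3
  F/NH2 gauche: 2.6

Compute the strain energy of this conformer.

15.3 kJ/mol

This conformer (staggered): F–Et gauche, CH2Cl–Et gauche, CH2Cl–NH2 gauche, Ph–NH2 gauche; 2.9 + 4.3 + 3.9 + 4.2 = 15.3 kJ/mol.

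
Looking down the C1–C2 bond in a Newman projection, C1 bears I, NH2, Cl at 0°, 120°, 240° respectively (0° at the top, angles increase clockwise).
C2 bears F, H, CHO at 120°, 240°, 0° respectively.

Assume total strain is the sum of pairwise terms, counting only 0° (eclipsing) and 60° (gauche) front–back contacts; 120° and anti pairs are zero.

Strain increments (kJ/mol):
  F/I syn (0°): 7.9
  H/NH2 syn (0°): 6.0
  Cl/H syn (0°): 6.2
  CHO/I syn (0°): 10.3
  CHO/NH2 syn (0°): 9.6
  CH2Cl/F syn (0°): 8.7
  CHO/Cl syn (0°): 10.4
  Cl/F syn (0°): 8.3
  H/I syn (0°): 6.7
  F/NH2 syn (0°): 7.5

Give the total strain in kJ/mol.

24.0 kJ/mol

This conformer (eclipsed): I–CHO eclipsed, NH2–F eclipsed, Cl–H eclipsed; 10.3 + 7.5 + 6.2 = 24.0 kJ/mol.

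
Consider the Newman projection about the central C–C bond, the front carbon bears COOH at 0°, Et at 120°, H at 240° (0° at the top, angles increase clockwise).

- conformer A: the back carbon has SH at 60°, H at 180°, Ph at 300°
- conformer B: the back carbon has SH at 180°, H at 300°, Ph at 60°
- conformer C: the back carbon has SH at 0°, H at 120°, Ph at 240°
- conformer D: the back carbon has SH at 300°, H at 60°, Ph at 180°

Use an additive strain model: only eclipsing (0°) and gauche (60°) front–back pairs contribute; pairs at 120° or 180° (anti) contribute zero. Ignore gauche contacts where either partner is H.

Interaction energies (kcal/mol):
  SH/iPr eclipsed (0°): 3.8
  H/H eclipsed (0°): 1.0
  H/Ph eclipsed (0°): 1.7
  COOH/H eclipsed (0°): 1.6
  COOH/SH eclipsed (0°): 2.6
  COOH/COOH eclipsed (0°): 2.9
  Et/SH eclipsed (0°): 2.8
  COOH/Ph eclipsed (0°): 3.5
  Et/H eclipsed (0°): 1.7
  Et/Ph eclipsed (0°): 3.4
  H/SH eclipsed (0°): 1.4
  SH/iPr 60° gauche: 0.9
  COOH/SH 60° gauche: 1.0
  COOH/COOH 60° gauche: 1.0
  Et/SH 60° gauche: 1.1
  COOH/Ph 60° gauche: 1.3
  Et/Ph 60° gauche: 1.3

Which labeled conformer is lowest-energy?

A (staggered): COOH(0°)/SH(60°) gauche 1.0; COOH(0°)/Ph(300°) gauche 1.3; Et(120°)/SH(60°) gauche 1.1 → 3.4 kcal/mol.
B (staggered): COOH(0°)/Ph(60°) gauche 1.3; Et(120°)/SH(180°) gauche 1.1; Et(120°)/Ph(60°) gauche 1.3 → 3.7 kcal/mol.
C (eclipsed): COOH(0°)/SH(0°) eclipsed 2.6; Et(120°)/H(120°) eclipsed 1.7; H(240°)/Ph(240°) eclipsed 1.7 → 6.0 kcal/mol.
D (staggered): COOH(0°)/SH(300°) gauche 1.0; Et(120°)/Ph(180°) gauche 1.3 → 2.3 kcal/mol.
D has the lowest total (2.3 kcal/mol).

D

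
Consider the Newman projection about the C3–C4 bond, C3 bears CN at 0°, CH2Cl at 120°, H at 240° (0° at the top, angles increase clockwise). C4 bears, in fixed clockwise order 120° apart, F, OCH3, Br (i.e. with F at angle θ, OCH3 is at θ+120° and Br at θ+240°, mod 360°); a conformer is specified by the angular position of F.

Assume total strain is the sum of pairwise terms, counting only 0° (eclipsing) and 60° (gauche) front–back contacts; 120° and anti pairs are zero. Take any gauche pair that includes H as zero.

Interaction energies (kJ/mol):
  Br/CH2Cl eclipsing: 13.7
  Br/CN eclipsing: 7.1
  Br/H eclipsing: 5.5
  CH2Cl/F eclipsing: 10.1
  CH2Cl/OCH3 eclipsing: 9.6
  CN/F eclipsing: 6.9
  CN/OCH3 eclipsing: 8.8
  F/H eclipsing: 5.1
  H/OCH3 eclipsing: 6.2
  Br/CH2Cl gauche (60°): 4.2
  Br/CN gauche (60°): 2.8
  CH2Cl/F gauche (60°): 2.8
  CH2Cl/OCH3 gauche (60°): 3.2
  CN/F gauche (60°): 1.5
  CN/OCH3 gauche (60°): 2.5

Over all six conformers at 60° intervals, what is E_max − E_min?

17.3 kJ/mol

F at 0° is eclipsed. CN at 0° is eclipsed with F at 0° (6.9); CH2Cl at 120° is eclipsed with OCH3 at 120° (9.6); H at 240° is eclipsed with Br at 240° (5.5). Total 22.0 kJ/mol.
F at 60° is staggered. CN at 0° is gauche with F at 60° (1.5); CN at 0° is gauche with Br at 300° (2.8); CH2Cl at 120° is gauche with F at 60° (2.8); CH2Cl at 120° is gauche with OCH3 at 180° (3.2). Total 10.3 kJ/mol.
F at 120° is eclipsed. CN at 0° is eclipsed with Br at 0° (7.1); CH2Cl at 120° is eclipsed with F at 120° (10.1); H at 240° is eclipsed with OCH3 at 240° (6.2). Total 23.4 kJ/mol.
F at 180° is staggered. CN at 0° is gauche with OCH3 at 300° (2.5); CN at 0° is gauche with Br at 60° (2.8); CH2Cl at 120° is gauche with F at 180° (2.8); CH2Cl at 120° is gauche with Br at 60° (4.2). Total 12.3 kJ/mol.
F at 240° is eclipsed. CN at 0° is eclipsed with OCH3 at 0° (8.8); CH2Cl at 120° is eclipsed with Br at 120° (13.7); H at 240° is eclipsed with F at 240° (5.1). Total 27.6 kJ/mol.
F at 300° is staggered. CN at 0° is gauche with F at 300° (1.5); CN at 0° is gauche with OCH3 at 60° (2.5); CH2Cl at 120° is gauche with OCH3 at 60° (3.2); CH2Cl at 120° is gauche with Br at 180° (4.2). Total 11.4 kJ/mol.
Max at 240° (27.6 kJ/mol), min at 60° (10.3 kJ/mol); barrier = 17.3 kJ/mol.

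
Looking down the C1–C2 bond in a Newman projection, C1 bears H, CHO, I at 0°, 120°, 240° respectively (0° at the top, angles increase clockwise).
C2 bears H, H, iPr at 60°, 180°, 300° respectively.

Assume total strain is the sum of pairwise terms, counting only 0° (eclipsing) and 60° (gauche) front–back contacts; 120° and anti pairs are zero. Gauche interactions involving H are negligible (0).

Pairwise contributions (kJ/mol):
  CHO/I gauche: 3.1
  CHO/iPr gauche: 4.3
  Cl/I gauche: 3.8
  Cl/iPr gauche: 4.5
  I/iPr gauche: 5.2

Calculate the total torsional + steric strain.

5.2 kJ/mol

This conformer is staggered. I at 240° is gauche with iPr at 300° (5.2). Total 5.2 kJ/mol.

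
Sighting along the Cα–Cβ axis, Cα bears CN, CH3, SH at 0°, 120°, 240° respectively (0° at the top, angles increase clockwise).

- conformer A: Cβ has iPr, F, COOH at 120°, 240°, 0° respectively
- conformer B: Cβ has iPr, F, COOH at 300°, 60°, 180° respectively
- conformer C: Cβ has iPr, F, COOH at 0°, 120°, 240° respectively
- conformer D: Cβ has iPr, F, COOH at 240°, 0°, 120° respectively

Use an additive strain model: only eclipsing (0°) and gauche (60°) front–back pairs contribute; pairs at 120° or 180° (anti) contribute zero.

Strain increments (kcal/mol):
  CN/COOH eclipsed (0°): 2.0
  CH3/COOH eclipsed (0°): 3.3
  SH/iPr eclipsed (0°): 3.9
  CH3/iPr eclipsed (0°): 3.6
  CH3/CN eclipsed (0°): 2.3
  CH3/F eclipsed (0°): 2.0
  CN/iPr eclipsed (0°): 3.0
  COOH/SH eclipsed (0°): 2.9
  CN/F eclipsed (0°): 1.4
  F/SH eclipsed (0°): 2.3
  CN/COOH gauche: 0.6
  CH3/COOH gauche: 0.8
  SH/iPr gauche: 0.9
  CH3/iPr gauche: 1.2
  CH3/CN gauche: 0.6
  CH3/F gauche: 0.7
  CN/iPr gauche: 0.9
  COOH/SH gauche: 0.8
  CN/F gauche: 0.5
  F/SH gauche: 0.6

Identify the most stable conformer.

B

A is eclipsed. CN at 0° is eclipsed with COOH at 0° (2.0); CH3 at 120° is eclipsed with iPr at 120° (3.6); SH at 240° is eclipsed with F at 240° (2.3). Total 7.9 kcal/mol.
B is staggered. CN at 0° is gauche with iPr at 300° (0.9); CN at 0° is gauche with F at 60° (0.5); CH3 at 120° is gauche with F at 60° (0.7); CH3 at 120° is gauche with COOH at 180° (0.8); SH at 240° is gauche with iPr at 300° (0.9); SH at 240° is gauche with COOH at 180° (0.8). Total 4.6 kcal/mol.
C is eclipsed. CN at 0° is eclipsed with iPr at 0° (3.0); CH3 at 120° is eclipsed with F at 120° (2.0); SH at 240° is eclipsed with COOH at 240° (2.9). Total 7.9 kcal/mol.
D is eclipsed. CN at 0° is eclipsed with F at 0° (1.4); CH3 at 120° is eclipsed with COOH at 120° (3.3); SH at 240° is eclipsed with iPr at 240° (3.9). Total 8.6 kcal/mol.
B has the lowest total (4.6 kcal/mol).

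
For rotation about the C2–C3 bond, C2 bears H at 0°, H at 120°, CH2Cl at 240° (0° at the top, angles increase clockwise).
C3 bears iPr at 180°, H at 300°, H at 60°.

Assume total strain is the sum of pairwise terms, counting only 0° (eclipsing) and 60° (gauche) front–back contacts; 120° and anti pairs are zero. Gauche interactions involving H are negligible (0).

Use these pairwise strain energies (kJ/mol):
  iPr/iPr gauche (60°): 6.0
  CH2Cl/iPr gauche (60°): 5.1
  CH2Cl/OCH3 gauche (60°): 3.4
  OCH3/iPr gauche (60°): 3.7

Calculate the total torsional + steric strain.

5.1 kJ/mol

This conformer (staggered): CH2Cl(240°)/iPr(180°) gauche 5.1 → 5.1 kJ/mol.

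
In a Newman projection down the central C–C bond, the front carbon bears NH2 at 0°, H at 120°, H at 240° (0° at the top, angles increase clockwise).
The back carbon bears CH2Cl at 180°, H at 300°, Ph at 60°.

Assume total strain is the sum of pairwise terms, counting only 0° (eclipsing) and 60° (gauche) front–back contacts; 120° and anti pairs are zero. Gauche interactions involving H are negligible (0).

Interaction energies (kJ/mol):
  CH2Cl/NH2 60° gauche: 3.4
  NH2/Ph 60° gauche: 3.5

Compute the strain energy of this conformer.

3.5 kJ/mol

This conformer (staggered): NH2(0°)/Ph(60°) gauche 3.5 → 3.5 kJ/mol.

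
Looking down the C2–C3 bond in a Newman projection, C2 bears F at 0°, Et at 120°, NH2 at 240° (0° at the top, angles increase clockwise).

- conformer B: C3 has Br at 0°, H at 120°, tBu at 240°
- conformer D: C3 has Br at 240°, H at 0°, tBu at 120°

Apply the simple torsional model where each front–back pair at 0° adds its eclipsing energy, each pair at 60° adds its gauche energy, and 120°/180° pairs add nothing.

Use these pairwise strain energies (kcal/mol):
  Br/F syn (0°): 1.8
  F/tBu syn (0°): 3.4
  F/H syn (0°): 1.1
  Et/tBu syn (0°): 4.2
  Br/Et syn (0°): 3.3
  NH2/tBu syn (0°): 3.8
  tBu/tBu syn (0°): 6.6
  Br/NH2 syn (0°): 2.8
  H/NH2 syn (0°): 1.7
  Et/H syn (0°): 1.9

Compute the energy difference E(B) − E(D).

B is eclipsed. F at 0° is eclipsed with Br at 0° (1.8); Et at 120° is eclipsed with H at 120° (1.9); NH2 at 240° is eclipsed with tBu at 240° (3.8). Total 7.5 kcal/mol.
D is eclipsed. F at 0° is eclipsed with H at 0° (1.1); Et at 120° is eclipsed with tBu at 120° (4.2); NH2 at 240° is eclipsed with Br at 240° (2.8). Total 8.1 kcal/mol.
E(B) − E(D) = 7.5 − 8.1 = -0.6 kcal/mol.

-0.6 kcal/mol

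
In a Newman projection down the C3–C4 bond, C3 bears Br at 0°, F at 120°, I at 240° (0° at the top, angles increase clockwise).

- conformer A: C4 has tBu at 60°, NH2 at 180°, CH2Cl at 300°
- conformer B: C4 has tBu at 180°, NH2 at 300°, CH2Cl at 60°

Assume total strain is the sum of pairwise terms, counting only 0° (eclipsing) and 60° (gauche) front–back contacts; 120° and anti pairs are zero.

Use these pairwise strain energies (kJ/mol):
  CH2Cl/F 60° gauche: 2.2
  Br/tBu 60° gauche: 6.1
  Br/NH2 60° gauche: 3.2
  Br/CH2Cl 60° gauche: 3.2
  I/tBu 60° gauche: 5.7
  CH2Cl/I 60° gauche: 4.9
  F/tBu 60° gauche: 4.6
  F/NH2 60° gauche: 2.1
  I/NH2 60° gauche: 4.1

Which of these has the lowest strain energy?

A (staggered): Br–tBu gauche, Br–CH2Cl gauche, F–tBu gauche, F–NH2 gauche, I–NH2 gauche, I–CH2Cl gauche; 6.1 + 3.2 + 4.6 + 2.1 + 4.1 + 4.9 = 25.0 kJ/mol.
B (staggered): Br–NH2 gauche, Br–CH2Cl gauche, F–tBu gauche, F–CH2Cl gauche, I–tBu gauche, I–NH2 gauche; 3.2 + 3.2 + 4.6 + 2.2 + 5.7 + 4.1 = 23.0 kJ/mol.
B has the lowest total (23.0 kJ/mol).

B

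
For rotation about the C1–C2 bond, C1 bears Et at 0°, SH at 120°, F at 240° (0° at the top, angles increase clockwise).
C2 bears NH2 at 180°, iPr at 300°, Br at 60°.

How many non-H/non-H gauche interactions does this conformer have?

6

Non-H gauche pairs: Et(0°)/iPr(300°); Et(0°)/Br(60°); SH(120°)/NH2(180°); SH(120°)/Br(60°); F(240°)/NH2(180°); F(240°)/iPr(300°) — 6 interactions.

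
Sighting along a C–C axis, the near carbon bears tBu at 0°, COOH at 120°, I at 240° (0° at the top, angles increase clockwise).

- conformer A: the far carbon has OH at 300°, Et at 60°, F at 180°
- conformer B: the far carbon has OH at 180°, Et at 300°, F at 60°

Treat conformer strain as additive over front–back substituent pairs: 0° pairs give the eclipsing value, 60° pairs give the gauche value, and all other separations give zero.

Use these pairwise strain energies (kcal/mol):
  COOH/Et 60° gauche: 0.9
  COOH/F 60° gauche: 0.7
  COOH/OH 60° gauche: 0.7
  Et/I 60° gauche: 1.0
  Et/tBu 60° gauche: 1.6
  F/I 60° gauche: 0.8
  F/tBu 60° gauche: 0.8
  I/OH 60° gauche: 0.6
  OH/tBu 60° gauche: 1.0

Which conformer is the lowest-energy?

A (staggered): tBu(0°)/OH(300°) gauche 1.0; tBu(0°)/Et(60°) gauche 1.6; COOH(120°)/Et(60°) gauche 0.9; COOH(120°)/F(180°) gauche 0.7; I(240°)/OH(300°) gauche 0.6; I(240°)/F(180°) gauche 0.8 → 5.6 kcal/mol.
B (staggered): tBu(0°)/Et(300°) gauche 1.6; tBu(0°)/F(60°) gauche 0.8; COOH(120°)/OH(180°) gauche 0.7; COOH(120°)/F(60°) gauche 0.7; I(240°)/OH(180°) gauche 0.6; I(240°)/Et(300°) gauche 1.0 → 5.4 kcal/mol.
B has the lowest total (5.4 kcal/mol).

B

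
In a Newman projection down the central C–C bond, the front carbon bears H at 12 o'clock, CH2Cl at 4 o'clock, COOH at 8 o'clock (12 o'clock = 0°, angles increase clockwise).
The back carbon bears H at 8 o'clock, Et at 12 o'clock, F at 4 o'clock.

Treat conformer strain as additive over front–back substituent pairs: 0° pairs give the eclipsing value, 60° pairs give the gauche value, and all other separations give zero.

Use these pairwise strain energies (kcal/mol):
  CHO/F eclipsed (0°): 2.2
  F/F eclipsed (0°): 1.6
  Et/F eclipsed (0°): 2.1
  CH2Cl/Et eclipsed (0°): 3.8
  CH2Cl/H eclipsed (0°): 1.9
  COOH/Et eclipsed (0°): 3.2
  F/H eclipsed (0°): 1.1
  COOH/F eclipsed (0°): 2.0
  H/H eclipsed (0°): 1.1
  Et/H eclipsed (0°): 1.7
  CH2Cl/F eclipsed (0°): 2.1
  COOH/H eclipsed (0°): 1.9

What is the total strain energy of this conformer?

This conformer (eclipsed): H–Et eclipsed, CH2Cl–F eclipsed, COOH–H eclipsed; 1.7 + 2.1 + 1.9 = 5.7 kcal/mol.

5.7 kcal/mol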